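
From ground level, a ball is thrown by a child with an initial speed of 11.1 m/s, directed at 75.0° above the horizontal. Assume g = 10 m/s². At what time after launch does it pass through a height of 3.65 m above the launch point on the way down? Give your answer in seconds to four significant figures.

1.720 s

Components: vₓ = 11.10 cos 75.0° = 2.873 m/s, v_y0 = 11.10 sin 75.0° = 10.72 m/s.
Require v_y0 t − ½ g t² = 3.65, i.e. 5.000 t² − 10.72 t + 3.65 = 0.
t = [10.72 ± √(10.72² − 2·10.0·3.65)] / 10.0 = (10.72 ± 6.477) / 10.0, so t = 0.4244 s or t = 1.720 s.
The descending-branch root is 1.720 s.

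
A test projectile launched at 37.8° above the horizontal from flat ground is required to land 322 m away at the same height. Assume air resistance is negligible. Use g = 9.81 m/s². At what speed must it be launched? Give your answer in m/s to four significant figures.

57.11 m/s

From R = (v₀² / g) sin 2θ: v₀ = √(gR / sin 2θ).
v₀ = √(9.81 × 322 / sin 75.60°) = √(3159 / 0.9686) = √3261.3 = 57.11 m/s.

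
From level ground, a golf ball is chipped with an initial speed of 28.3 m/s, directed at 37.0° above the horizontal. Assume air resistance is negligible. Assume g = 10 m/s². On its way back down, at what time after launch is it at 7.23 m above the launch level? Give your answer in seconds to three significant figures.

2.91 s

vₓ = 28.30 cos 37.0° = 22.60 m/s; v_y0 = 28.30 sin 37.0° = 17.03 m/s.
Height y(t) = 17.03 t − 5.000 t² = 7.23 gives 5.000 t² − 17.03 t + 7.23 = 0.
Quadratic formula: t = (17.03 ± √145.47) / 10.0 = (17.03 ± 12.06) / 10.0 → t = 0.4970 s or 2.909 s.
The descending-branch root is 2.909 s.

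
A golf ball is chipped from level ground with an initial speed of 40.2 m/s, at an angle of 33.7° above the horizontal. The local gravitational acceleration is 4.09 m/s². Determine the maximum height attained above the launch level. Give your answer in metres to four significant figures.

Components: vₓ = 40.20 cos 33.7° = 33.44 m/s, v_y0 = 40.20 sin 33.7° = 22.30 m/s.
Peak height H = v_y0² / (2g) = 497.50 / 8.180 = 60.82 m.

60.82 m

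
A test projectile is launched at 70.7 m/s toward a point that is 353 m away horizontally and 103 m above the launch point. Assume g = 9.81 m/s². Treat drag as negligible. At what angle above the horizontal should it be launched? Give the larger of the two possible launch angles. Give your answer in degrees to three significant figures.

Trajectory: y = x tanθ − g x² (1 + tan²θ)/(2v₀²). With x = 353, y = 103, v₀ = 70.7, g = 9.81:
122.3 tan²θ − 353 tanθ + (225.3) = 0.
tanθ = [353 ± √(353² − 4 × 122.3 × (225.3))] / (2 × 122.3) = (353 ± 120.1) / 244.6, giving tanθ = 0.9524 or 1.934.
θ = 43.60° or 62.66°; the larger is 62.66°.

62.7°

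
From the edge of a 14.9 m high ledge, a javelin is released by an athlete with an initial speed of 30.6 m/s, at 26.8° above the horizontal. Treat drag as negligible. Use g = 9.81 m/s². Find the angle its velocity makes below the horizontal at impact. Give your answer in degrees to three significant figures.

Horizontal component vₓ = 30.60 cos 26.8° = 27.31 m/s; vertical v_y0 = 30.60 sin 26.8° = 13.80 m/s.
The projectile lands when y = 14.9 + (13.80) t − ½·9.81·t² = 0. Positive root: t = (13.80 + √(13.80² + 2·9.81·14.9)) / 9.81 = (13.80 + 21.97) / 9.81 = 3.646 s.
At impact: v_y = v_y0 − g t = −21.97 m/s; vₓ = 27.31 m/s.
Angle below horizontal: arctan(|v_y|/vₓ) = arctan(21.97/27.31) = 38.81°.

38.8°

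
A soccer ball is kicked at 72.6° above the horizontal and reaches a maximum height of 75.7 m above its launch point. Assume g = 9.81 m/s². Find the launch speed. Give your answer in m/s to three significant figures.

At the peak v_y = 0, so v_y0 = √(2gH) = √(2 × 9.81 × 75.7) = 38.54 m/s.
v_y0 = v₀ sin θ ⇒ v₀ = 38.54 / sin 72.6° = 40.39 m/s.

40.4 m/s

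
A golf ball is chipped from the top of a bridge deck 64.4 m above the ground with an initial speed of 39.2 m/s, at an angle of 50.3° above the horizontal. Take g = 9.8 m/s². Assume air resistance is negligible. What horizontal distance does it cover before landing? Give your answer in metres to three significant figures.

196 m

Horizontal component vₓ = 39.20 cos 50.3° = 25.04 m/s; vertical v_y0 = 39.20 sin 50.3° = 30.16 m/s.
Vertical motion (up positive, ground at y = 0): 4.900 t² − (30.16) t − 64.4 = 0, so t = (30.16 + √(30.16² + 2·9.80·64.4)) / 9.80 = (30.16 + 46.60) / 9.80 = 7.833 s.
Horizontal distance: R = vₓ t = 25.04 × 7.833 = 196.1 m.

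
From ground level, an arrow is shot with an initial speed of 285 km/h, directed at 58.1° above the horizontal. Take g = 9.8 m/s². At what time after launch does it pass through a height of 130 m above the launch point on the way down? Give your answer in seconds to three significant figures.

Convert: 285 km/h = 285/3.6 = 79.17 m/s.
vₓ = 79.17 cos 58.1° = 41.83 m/s; v_y0 = 79.17 sin 58.1° = 67.21 m/s.
Height y(t) = 67.21 t − 4.900 t² = 130 gives 4.900 t² − 67.21 t + 130 = 0.
t = [67.21 ± √(67.21² − 2·9.80·130)] / 9.80 = (67.21 ± 44.38) / 9.80, so t = 2.330 s or t = 11.39 s.
The descending-branch root is 11.39 s.

11.4 s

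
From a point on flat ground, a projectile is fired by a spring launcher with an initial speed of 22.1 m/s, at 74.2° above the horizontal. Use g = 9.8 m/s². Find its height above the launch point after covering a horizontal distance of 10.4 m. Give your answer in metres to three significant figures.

22.1 m

Components: vₓ = 22.10 cos 74.2° = 6.017 m/s, v_y0 = 22.10 sin 74.2° = 21.27 m/s.
x = vₓ t ⇒ t = 10.4/6.017 = 1.728 s.
Height: y = v_y0 t − ½ g t² = 21.27 × 1.728 − 4.900 × 1.728² = 36.75 − 14.64 = 22.12 m.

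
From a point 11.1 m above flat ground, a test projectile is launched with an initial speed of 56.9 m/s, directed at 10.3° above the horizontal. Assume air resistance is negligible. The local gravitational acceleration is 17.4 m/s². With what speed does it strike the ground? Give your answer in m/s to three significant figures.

60.2 m/s

Horizontal component vₓ = 56.90 cos 10.3° = 55.98 m/s; vertical v_y0 = 56.90 sin 10.3° = 10.17 m/s.
Vertical motion (up positive, ground at y = 0): 8.700 t² − (10.17) t − 11.1 = 0, so t = (10.17 + √(10.17² + 2·17.4·11.1)) / 17.4 = (10.17 + 22.13) / 17.4 = 1.857 s.
Vertical velocity at impact: v_y = v_y0 − g t = 10.17 − 17.4 × 1.857 = −22.13 m/s.
Speed: |v| = √(vₓ² + v_y²) = √(55.98² + 22.13²) = 60.20 m/s.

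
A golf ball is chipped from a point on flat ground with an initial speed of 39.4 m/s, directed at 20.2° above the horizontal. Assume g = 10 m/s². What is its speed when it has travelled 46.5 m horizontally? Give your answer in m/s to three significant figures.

37.0 m/s

Resolve: vₓ = 39.40 cos 20.2° = 36.98 m/s and v_y0 = 39.40 sin 20.2° = 13.60 m/s.
x = vₓ t ⇒ t = 46.5/36.98 = 1.258 s.
Vertical velocity there: v_y = v_y0 − g t = 13.60 − 10.0 × 1.258 = 1.029 m/s.
Speed: √(vₓ² + v_y²) = √(36.98² + 1.029²) = 36.99 m/s.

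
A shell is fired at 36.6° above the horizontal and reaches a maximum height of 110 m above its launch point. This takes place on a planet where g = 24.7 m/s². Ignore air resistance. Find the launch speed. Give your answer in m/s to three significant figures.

124 m/s

At the peak v_y = 0, so v_y0 = √(2gH) = √(2 × 24.7 × 110) = 73.72 m/s.
v_y0 = v₀ sin θ ⇒ v₀ = 73.72 / sin 36.6° = 123.6 m/s.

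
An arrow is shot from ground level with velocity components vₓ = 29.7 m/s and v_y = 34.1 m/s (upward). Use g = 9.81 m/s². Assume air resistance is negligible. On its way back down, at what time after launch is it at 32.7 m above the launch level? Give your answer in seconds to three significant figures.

Height y(t) = 34.10 t − 4.905 t² = 32.7 gives 4.905 t² − 34.10 t + 32.7 = 0.
Quadratic formula: t = (34.10 ± √521.24) / 9.81 = (34.10 ± 22.83) / 9.81 → t = 1.149 s or 5.803 s.
The descending-branch root is 5.803 s.

5.80 s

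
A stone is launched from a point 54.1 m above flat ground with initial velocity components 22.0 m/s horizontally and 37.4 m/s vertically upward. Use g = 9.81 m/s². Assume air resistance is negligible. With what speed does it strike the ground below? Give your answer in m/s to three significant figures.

54.3 m/s

Vertical motion (up positive, ground at y = 0): 4.905 t² − (37.40) t − 54.1 = 0, so t = (37.40 + √(37.40² + 2·9.81·54.1)) / 9.81 = (37.40 + 49.60) / 9.81 = 8.869 s.
Vertical velocity at impact: v_y = v_y0 − g t = 37.40 − 9.81 × 8.869 = −49.60 m/s.
Speed: |v| = √(vₓ² + v_y²) = √(22.00² + 49.60²) = 54.26 m/s.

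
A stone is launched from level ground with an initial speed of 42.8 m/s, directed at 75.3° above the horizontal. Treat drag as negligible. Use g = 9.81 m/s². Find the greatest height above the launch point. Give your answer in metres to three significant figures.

Components: vₓ = 42.80 cos 75.3° = 10.86 m/s, v_y0 = 42.80 sin 75.3° = 41.40 m/s.
Maximum height: H = v_y0² / (2g) = 41.40² / (2 × 9.81) = 87.35 m.

87.4 m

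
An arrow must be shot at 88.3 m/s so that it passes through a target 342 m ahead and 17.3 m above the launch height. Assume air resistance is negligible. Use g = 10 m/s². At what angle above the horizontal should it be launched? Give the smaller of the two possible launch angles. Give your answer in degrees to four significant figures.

Trajectory: y = x tanθ − g x² (1 + tan²θ)/(2v₀²). With x = 342, y = 17.3, v₀ = 88.3, g = 10.0:
75.01 tan²θ − 342 tanθ + (92.31) = 0.
tanθ = [342 ± √(342² − 4 × 75.01 × (92.31))] / (2 × 75.01) = (342 ± 298.8) / 150.0, giving tanθ = 0.2881 or 4.271.
θ = 16.07° or 76.82°; the smaller is 16.07°.

16.07°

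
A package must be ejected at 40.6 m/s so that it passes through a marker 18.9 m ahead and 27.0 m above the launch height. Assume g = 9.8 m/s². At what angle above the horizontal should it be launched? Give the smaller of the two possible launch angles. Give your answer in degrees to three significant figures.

Trajectory: y = x tanθ − g x² (1 + tan²θ)/(2v₀²). With x = 18.9, y = 27.0, v₀ = 40.6, g = 9.80:
1.062 tan²θ − 18.9 tanθ + (28.06) = 0.
tanθ = [18.9 ± √(18.9² − 4 × 1.062 × (28.06))] / (2 × 1.062) = (18.9 ± 15.43) / 2.124, giving tanθ = 1.635 or 16.16.
θ = 58.55° or 86.46°; the smaller is 58.55°.

58.5°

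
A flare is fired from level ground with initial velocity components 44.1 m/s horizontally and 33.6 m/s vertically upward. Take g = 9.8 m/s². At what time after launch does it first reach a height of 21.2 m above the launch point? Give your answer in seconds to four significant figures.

Require v_y0 t − ½ g t² = 21.2, i.e. 4.900 t² − 33.60 t + 21.2 = 0.
Quadratic formula: t = (33.60 ± √713.44) / 9.80 = (33.60 ± 26.71) / 9.80 → t = 0.7030 s or 6.154 s.
The first (ascending) time is 0.7030 s.

0.7030 s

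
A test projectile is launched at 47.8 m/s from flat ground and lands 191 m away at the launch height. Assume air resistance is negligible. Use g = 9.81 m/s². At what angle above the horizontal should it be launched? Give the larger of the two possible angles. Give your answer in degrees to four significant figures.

62.45°

R = v₀² sin 2θ / g gives sin 2θ = gR/v₀² = 9.81·191/47.8² = 0.8201.
2θ = 55.09° or 180° − 55.09° = 124.9°, so θ = 27.55° or 62.45°.
The larger angle is 62.45°.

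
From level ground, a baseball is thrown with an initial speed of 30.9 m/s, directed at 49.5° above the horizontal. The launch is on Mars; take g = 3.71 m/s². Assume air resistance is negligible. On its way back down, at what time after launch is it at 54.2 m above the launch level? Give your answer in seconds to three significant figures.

Components: vₓ = 30.90 cos 49.5° = 20.07 m/s, v_y0 = 30.90 sin 49.5° = 23.50 m/s.
Height y(t) = 23.50 t − 1.855 t² = 54.2 gives 1.855 t² − 23.50 t + 54.2 = 0.
t = [23.50 ± √(23.50² − 2·3.71·54.2)] / 3.71 = (23.50 ± 12.24) / 3.71, so t = 3.033 s or t = 9.634 s.
The descending-branch root is 9.634 s.

9.63 s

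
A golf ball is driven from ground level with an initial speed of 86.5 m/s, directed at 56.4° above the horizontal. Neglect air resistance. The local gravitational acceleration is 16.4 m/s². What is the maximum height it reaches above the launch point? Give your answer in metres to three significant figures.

158 m

Components: vₓ = 86.50 cos 56.4° = 47.87 m/s, v_y0 = 86.50 sin 56.4° = 72.05 m/s.
Peak height H = v_y0² / (2g) = 5190.9 / 32.80 = 158.3 m.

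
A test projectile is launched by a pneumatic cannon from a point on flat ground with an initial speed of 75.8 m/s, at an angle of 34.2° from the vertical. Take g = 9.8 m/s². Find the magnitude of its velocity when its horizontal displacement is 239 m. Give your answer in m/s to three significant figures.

43.3 m/s

vₓ = 75.80 sin 34.2° = 42.61 m/s; v_y0 = 75.80 cos 34.2° = 62.69 m/s.
At x = 239 m, t = x/vₓ = 239/42.61 = 5.610 s.
Vertical velocity there: v_y = v_y0 − g t = 62.69 − 9.80 × 5.610 = 7.719 m/s.
Speed: √(vₓ² + v_y²) = √(42.61² + 7.719²) = 43.30 m/s.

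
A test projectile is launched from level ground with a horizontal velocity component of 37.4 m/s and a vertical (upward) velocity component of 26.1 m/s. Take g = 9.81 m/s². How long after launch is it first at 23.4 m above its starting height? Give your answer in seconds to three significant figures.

1.14 s

Require v_y0 t − ½ g t² = 23.4, i.e. 4.905 t² − 26.10 t + 23.4 = 0.
t = [26.10 ± √(26.10² − 2·9.81·23.4)] / 9.81 = (26.10 ± 14.90) / 9.81, so t = 1.141 s or t = 4.180 s.
The first (ascending) time is 1.141 s.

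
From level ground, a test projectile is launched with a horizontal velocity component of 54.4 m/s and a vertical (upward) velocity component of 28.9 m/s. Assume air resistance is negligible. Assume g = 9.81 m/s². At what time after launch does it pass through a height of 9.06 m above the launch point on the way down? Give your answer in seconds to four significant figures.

Require v_y0 t − ½ g t² = 9.06, i.e. 4.905 t² − 28.90 t + 9.06 = 0.
t = [28.90 ± √(28.90² − 2·9.81·9.06)] / 9.81 = (28.90 ± 25.64) / 9.81, so t = 0.3322 s or t = 5.560 s.
The descending-branch root is 5.560 s.

5.560 s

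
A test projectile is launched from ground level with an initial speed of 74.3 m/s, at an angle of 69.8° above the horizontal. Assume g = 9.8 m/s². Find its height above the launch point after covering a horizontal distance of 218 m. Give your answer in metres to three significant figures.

vₓ = 74.30 cos 69.8° = 25.66 m/s; v_y0 = 74.30 sin 69.8° = 69.73 m/s.
Time to reach x = 218 m: t = x/vₓ = 218/25.66 = 8.497 s.
Height: y = v_y0 t − ½ g t² = 69.73 × 8.497 − 4.900 × 8.497² = 592.5 − 353.8 = 238.7 m.

239 m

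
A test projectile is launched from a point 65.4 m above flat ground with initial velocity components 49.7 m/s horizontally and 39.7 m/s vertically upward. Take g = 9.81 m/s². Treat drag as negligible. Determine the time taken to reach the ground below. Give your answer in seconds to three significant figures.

With up positive and y = 0 at the ground: y(t) = 65.4 + (39.70) t − 4.905 t². Setting y = 0 and taking the positive root: t = [39.70 + √(39.70² + 2·9.81·65.4)] / 9.81 = (39.70 + 53.47) / 9.81 = 9.498 s.

9.50 s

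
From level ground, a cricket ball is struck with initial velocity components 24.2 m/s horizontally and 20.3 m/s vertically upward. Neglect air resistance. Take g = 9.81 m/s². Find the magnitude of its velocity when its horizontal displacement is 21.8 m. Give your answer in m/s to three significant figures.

At x = 21.8 m, t = x/vₓ = 21.8/24.20 = 0.9008 s.
Vertical velocity there: v_y = v_y0 − g t = 20.30 − 9.81 × 0.9008 = 11.46 m/s.
Speed: √(vₓ² + v_y²) = √(24.20² + 11.46²) = 26.78 m/s.

26.8 m/s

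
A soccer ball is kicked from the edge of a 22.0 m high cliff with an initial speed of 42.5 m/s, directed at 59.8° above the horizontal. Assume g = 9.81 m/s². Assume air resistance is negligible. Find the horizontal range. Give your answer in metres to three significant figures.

Horizontal component vₓ = 42.50 cos 59.8° = 21.38 m/s; vertical v_y0 = 42.50 sin 59.8° = 36.73 m/s.
Vertical motion (up positive, ground at y = 0): 4.905 t² − (36.73) t − 22.0 = 0, so t = (36.73 + √(36.73² + 2·9.81·22.0)) / 9.81 = (36.73 + 42.20) / 9.81 = 8.046 s.
Horizontal distance: R = vₓ t = 21.38 × 8.046 = 172.0 m.

172 m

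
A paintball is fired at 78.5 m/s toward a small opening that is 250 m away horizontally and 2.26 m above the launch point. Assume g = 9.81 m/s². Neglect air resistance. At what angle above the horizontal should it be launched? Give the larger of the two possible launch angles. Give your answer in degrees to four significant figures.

78.25°

Trajectory: y = x tanθ − g x² (1 + tan²θ)/(2v₀²). With x = 250, y = 2.26, v₀ = 78.5, g = 9.81:
49.75 tan²θ − 250 tanθ + (52.01) = 0.
tanθ = [250 ± √(250² − 4 × 49.75 × (52.01))] / (2 × 49.75) = (250 ± 228.4) / 99.50, giving tanθ = 0.2174 or 4.808.
θ = 12.27° or 78.25°; the larger is 78.25°.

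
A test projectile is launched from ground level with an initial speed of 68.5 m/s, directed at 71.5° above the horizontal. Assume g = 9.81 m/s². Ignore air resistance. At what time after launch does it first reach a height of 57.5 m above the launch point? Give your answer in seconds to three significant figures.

Components: vₓ = 68.50 cos 71.5° = 21.74 m/s, v_y0 = 68.50 sin 71.5° = 64.96 m/s.
Set y = v_y0 t − ½ g t² = 57.5: 4.905 t² − 64.96 t + 57.5 = 0.
t = [64.96 ± √(64.96² − 2·9.81·57.5)] / 9.81 = (64.96 ± 55.60) / 9.81, so t = 0.9539 s or t = 12.29 s.
The first (ascending) time is 0.9539 s.

0.954 s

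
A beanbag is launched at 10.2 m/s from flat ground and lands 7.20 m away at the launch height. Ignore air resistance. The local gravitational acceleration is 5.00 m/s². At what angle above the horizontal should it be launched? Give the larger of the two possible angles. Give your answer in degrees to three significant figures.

R = v₀² sin 2θ / g gives sin 2θ = gR/v₀² = 5.00·7.20/10.2² = 0.3460.
2θ = 20.24° or 180° − 20.24° = 159.8°, so θ = 10.12° or 79.88°.
The larger angle is 79.88°.

79.9°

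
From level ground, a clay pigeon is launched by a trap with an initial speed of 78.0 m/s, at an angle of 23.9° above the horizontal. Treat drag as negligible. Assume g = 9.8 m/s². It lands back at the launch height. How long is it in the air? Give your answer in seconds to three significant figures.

Horizontal component vₓ = 78.00 cos 23.9° = 71.31 m/s; vertical v_y0 = 78.00 sin 23.9° = 31.60 m/s.
It returns to y = 0 when t = 2 v_y0 / g = 2(31.60)/9.80 = 6.449 s.

6.45 s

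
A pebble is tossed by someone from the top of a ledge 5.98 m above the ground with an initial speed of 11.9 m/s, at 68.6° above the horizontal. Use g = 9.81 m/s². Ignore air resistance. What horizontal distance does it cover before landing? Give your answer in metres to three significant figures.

11.8 m

Resolve: vₓ = 11.90 cos 68.6° = 4.342 m/s and v_y0 = 11.90 sin 68.6° = 11.08 m/s.
Vertical motion (up positive, ground at y = 0): 4.905 t² − (11.08) t − 5.98 = 0, so t = (11.08 + √(11.08² + 2·9.81·5.98)) / 9.81 = (11.08 + 15.49) / 9.81 = 2.709 s.
Horizontal distance: R = vₓ t = 4.342 × 2.709 = 11.76 m.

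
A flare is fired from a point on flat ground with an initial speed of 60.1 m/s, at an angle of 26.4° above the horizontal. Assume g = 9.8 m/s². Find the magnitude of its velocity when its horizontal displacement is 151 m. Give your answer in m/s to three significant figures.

53.8 m/s

Components: vₓ = 60.10 cos 26.4° = 53.83 m/s, v_y0 = 60.10 sin 26.4° = 26.72 m/s.
Time to reach x = 151 m: t = x/vₓ = 151/53.83 = 2.805 s.
Vertical velocity there: v_y = v_y0 − g t = 26.72 − 9.80 × 2.805 = −0.7665 m/s.
Speed: √(vₓ² + v_y²) = √(53.83² + 0.7665²) = 53.84 m/s.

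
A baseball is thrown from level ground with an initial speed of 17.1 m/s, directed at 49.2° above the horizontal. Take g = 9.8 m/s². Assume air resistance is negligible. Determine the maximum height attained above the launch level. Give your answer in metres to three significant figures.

8.55 m

Horizontal component vₓ = 17.10 cos 49.2° = 11.17 m/s; vertical v_y0 = 17.10 sin 49.2° = 12.94 m/s.
At the apex v_y = 0, so H = v_y0²/(2g) = 12.94²/19.60 = 8.549 m.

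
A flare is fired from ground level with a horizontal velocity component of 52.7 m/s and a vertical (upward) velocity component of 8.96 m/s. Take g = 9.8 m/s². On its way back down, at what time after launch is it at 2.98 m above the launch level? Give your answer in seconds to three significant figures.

Height y(t) = 8.960 t − 4.900 t² = 2.98 gives 4.900 t² − 8.960 t + 2.98 = 0.
t = [8.960 ± √(8.960² − 2·9.80·2.98)] / 9.80 = (8.960 ± 4.677) / 9.80, so t = 0.4370 s or t = 1.392 s.
The descending-branch root is 1.392 s.

1.39 s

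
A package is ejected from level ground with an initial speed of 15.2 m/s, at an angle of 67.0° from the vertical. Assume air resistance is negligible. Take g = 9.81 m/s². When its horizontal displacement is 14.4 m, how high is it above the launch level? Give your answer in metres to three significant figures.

0.917 m

vₓ = 15.20 sin 67.0° = 13.99 m/s; v_y0 = 15.20 cos 67.0° = 5.939 m/s.
At x = 14.4 m, t = x/vₓ = 14.4/13.99 = 1.029 s.
Height: y = v_y0 t − ½ g t² = 5.939 × 1.029 − 4.905 × 1.029² = 6.112 − 5.195 = 0.9170 m.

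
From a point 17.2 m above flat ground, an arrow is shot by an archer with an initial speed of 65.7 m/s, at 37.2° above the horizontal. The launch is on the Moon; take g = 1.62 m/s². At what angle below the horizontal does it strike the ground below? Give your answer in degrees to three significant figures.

37.7°

Components: vₓ = 65.70 cos 37.2° = 52.33 m/s, v_y0 = 65.70 sin 37.2° = 39.72 m/s.
The projectile lands when y = 17.2 + (39.72) t − ½·1.62·t² = 0. Positive root: t = (39.72 + √(39.72² + 2·1.62·17.2)) / 1.62 = (39.72 + 40.42) / 1.62 = 49.47 s.
At impact: v_y = v_y0 − g t = −40.42 m/s; vₓ = 52.33 m/s.
Angle below horizontal: arctan(|v_y|/vₓ) = arctan(40.42/52.33) = 37.68°.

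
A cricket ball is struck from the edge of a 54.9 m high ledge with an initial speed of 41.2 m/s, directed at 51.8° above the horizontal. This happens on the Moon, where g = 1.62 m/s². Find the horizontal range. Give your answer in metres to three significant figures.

Components: vₓ = 41.20 cos 51.8° = 25.48 m/s, v_y0 = 41.20 sin 51.8° = 32.38 m/s.
With up positive and y = 0 at the ground: y(t) = 54.9 + (32.38) t − 0.8100 t². Setting y = 0 and taking the positive root: t = [32.38 + √(32.38² + 2·1.62·54.9)] / 1.62 = (32.38 + 35.02) / 1.62 = 41.60 s.
Horizontal distance: R = vₓ t = 25.48 × 41.60 = 1060 m.

1060 m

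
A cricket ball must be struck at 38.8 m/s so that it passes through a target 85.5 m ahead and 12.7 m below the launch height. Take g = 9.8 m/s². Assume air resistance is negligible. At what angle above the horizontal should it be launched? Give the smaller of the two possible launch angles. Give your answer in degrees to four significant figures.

Trajectory: y = x tanθ − g x² (1 + tan²θ)/(2v₀²). With x = 85.5, y = −12.7, v₀ = 38.8, g = 9.80:
23.79 tan²θ − 85.5 tanθ + (11.09) = 0.
tanθ = [85.5 ± √(85.5² − 4 × 23.79 × (11.09))] / (2 × 23.79) = (85.5 ± 79.08) / 47.59, giving tanθ = 0.1348 or 3.459.
θ = 7.678° or 73.87°; the smaller is 7.678°.

7.678°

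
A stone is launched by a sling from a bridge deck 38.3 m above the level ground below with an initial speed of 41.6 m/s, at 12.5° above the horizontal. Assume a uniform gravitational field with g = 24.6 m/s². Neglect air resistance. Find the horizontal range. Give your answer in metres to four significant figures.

Horizontal component vₓ = 41.60 cos 12.5° = 40.61 m/s; vertical v_y0 = 41.60 sin 12.5° = 9.004 m/s.
The projectile lands when y = 38.3 + (9.004) t − ½·24.6·t² = 0. Positive root: t = (9.004 + √(9.004² + 2·24.6·38.3)) / 24.6 = (9.004 + 44.33) / 24.6 = 2.168 s.
Horizontal distance: R = vₓ t = 40.61 × 2.168 = 88.06 m.

88.06 m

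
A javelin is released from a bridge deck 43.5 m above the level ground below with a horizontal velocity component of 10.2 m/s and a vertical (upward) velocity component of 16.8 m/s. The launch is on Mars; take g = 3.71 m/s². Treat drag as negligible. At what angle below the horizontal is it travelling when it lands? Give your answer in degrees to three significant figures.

The projectile lands when y = 43.5 + (16.80) t − ½·3.71·t² = 0. Positive root: t = (16.80 + √(16.80² + 2·3.71·43.5)) / 3.71 = (16.80 + 24.60) / 3.71 = 11.16 s.
At impact: v_y = v_y0 − g t = −24.60 m/s; vₓ = 10.20 m/s.
Angle below horizontal: arctan(|v_y|/vₓ) = arctan(24.60/10.20) = 67.48°.

67.5°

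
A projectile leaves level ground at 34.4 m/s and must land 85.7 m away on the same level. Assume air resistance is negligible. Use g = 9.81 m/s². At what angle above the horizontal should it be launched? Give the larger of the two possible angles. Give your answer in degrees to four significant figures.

67.36°

From R = (v₀²/g) sin 2θ: sin 2θ = 9.81 × 85.7 / 1183.4 = 0.7104.
2θ = 45.27° or 180° − 45.27° = 134.7°, so θ = 22.64° or 67.36°.
The larger angle is 67.36°.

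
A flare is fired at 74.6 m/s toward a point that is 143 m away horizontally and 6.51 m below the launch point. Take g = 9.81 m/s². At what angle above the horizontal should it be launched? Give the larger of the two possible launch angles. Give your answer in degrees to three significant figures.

Trajectory: y = x tanθ − g x² (1 + tan²θ)/(2v₀²). With x = 143, y = −6.51, v₀ = 74.6, g = 9.81:
18.02 tan²θ − 143 tanθ + (11.51) = 0.
tanθ = [143 ± √(143² − 4 × 18.02 × (11.51))] / (2 × 18.02) = (143 ± 140.1) / 36.05, giving tanθ = 0.08135 or 7.853.
θ = 4.651° or 82.74°; the larger is 82.74°.

82.7°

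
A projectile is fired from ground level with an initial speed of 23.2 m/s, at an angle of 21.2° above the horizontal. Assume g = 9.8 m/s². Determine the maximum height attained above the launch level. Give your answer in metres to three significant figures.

vₓ = 23.20 cos 21.2° = 21.63 m/s; v_y0 = 23.20 sin 21.2° = 8.390 m/s.
At the apex v_y = 0, so H = v_y0²/(2g) = 8.390²/19.60 = 3.591 m.

3.59 m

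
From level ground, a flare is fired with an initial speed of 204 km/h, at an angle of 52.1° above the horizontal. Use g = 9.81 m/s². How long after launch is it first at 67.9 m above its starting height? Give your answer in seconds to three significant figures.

1.93 s

Convert: 204 km/h = 204/3.6 = 56.67 m/s.
Components: vₓ = 56.67 cos 52.1° = 34.81 m/s, v_y0 = 56.67 sin 52.1° = 44.71 m/s.
Height y(t) = 44.71 t − 4.905 t² = 67.9 gives 4.905 t² − 44.71 t + 67.9 = 0.
Quadratic formula: t = (44.71 ± √667.21) / 9.81 = (44.71 ± 25.83) / 9.81 → t = 1.925 s or 7.191 s.
The first (ascending) time is 1.925 s.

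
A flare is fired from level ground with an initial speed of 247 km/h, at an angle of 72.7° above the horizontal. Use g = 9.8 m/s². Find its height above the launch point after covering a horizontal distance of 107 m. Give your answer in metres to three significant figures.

209 m

Convert: 247 km/h = 247/3.6 = 68.61 m/s.
vₓ = 68.61 cos 72.7° = 20.40 m/s; v_y0 = 68.61 sin 72.7° = 65.51 m/s.
x = vₓ t ⇒ t = 107/20.40 = 5.244 s.
Height: y = v_y0 t − ½ g t² = 65.51 × 5.244 − 4.900 × 5.244² = 343.5 − 134.8 = 208.8 m.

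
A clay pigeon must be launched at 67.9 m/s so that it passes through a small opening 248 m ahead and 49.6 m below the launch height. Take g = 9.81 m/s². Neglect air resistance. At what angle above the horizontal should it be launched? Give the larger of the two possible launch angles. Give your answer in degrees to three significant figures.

Trajectory: y = x tanθ − g x² (1 + tan²θ)/(2v₀²). With x = 248, y = −49.6, v₀ = 67.9, g = 9.81:
65.43 tan²θ − 248 tanθ + (15.83) = 0.
tanθ = [248 ± √(248² − 4 × 65.43 × (15.83))] / (2 × 65.43) = (248 ± 239.5) / 130.9, giving tanθ = 0.06496 or 3.725.
θ = 3.717° or 74.97°; the larger is 74.97°.

75.0°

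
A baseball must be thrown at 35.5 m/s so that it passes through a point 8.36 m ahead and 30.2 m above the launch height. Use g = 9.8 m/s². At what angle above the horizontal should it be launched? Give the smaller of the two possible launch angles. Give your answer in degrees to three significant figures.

Trajectory: y = x tanθ − g x² (1 + tan²θ)/(2v₀²). With x = 8.36, y = 30.2, v₀ = 35.5, g = 9.80:
0.2717 tan²θ − 8.36 tanθ + (30.47) = 0.
tanθ = [8.36 ± √(8.36² − 4 × 0.2717 × (30.47))] / (2 × 0.2717) = (8.36 ± 6.064) / 0.5435, giving tanθ = 4.225 or 26.54.
θ = 76.68° or 87.84°; the smaller is 76.68°.

76.7°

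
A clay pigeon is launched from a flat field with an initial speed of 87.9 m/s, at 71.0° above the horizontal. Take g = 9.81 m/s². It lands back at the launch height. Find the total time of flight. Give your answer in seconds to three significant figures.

Resolve: vₓ = 87.90 cos 71.0° = 28.62 m/s and v_y0 = 87.90 sin 71.0° = 83.11 m/s.
It returns to y = 0 when t = 2 v_y0 / g = 2(83.11)/9.81 = 16.94 s.

16.9 s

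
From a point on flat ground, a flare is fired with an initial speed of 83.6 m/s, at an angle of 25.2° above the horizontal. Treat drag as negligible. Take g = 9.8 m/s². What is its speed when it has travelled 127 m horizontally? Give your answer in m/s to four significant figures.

Horizontal component vₓ = 83.60 cos 25.2° = 75.64 m/s; vertical v_y0 = 83.60 sin 25.2° = 35.60 m/s.
At x = 127 m, t = x/vₓ = 127/75.64 = 1.679 s.
Vertical velocity there: v_y = v_y0 − g t = 35.60 − 9.80 × 1.679 = 19.14 m/s.
Speed: √(vₓ² + v_y²) = √(75.64² + 19.14²) = 78.03 m/s.

78.03 m/s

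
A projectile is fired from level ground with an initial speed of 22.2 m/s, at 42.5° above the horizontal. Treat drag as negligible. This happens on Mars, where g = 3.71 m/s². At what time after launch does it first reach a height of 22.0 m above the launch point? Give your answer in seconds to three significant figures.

1.93 s

Resolve: vₓ = 22.20 cos 42.5° = 16.37 m/s and v_y0 = 22.20 sin 42.5° = 15.00 m/s.
Set y = v_y0 t − ½ g t² = 22.0: 1.855 t² − 15.00 t + 22.0 = 0.
Quadratic formula: t = (15.00 ± √61.703) / 3.71 = (15.00 ± 7.855) / 3.71 → t = 1.925 s or 6.160 s.
The first (ascending) time is 1.925 s.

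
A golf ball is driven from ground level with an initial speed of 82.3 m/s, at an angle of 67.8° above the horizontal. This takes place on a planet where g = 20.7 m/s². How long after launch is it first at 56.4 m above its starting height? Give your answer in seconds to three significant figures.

0.835 s

Components: vₓ = 82.30 cos 67.8° = 31.10 m/s, v_y0 = 82.30 sin 67.8° = 76.20 m/s.
Require v_y0 t − ½ g t² = 56.4, i.e. 10.35 t² − 76.20 t + 56.4 = 0.
Quadratic formula: t = (76.20 ± √3471.4) / 20.7 = (76.20 ± 58.92) / 20.7 → t = 0.8348 s or 6.527 s.
The first (ascending) time is 0.8348 s.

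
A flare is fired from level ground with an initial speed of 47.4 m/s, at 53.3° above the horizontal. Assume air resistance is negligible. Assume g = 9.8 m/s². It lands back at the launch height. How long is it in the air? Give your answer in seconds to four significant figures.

Components: vₓ = 47.40 cos 53.3° = 28.33 m/s, v_y0 = 47.40 sin 53.3° = 38.00 m/s.
Time of flight on level ground: T = 2 v_y0 / g = 2 × 38.00 / 9.80 = 7.756 s.

7.756 s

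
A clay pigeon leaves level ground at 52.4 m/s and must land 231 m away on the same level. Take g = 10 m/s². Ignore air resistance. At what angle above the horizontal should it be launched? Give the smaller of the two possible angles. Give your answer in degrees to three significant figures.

From R = (v₀²/g) sin 2θ: sin 2θ = 10.0 × 231 / 2745.8 = 0.8413.
2θ = 57.28° or 180° − 57.28° = 122.7°, so θ = 28.64° or 61.36°.
The smaller angle is 28.64°.

28.6°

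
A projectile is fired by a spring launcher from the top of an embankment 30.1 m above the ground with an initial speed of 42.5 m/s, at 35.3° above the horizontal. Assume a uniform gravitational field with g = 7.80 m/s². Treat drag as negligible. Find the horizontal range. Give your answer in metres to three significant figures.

255 m

Horizontal component vₓ = 42.50 cos 35.3° = 34.69 m/s; vertical v_y0 = 42.50 sin 35.3° = 24.56 m/s.
Vertical motion (up positive, ground at y = 0): 3.900 t² − (24.56) t − 30.1 = 0, so t = (24.56 + √(24.56² + 2·7.80·30.1)) / 7.80 = (24.56 + 32.75) / 7.80 = 7.348 s.
Horizontal distance: R = vₓ t = 34.69 × 7.348 = 254.9 m.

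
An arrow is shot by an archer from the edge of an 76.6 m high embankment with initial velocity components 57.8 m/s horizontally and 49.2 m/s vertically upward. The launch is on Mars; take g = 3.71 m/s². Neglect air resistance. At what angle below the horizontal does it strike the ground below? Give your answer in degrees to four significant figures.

The projectile lands when y = 76.6 + (49.20) t − ½·3.71·t² = 0. Positive root: t = (49.20 + √(49.20² + 2·3.71·76.6)) / 3.71 = (49.20 + 54.67) / 3.71 = 28.00 s.
At impact: v_y = v_y0 − g t = −54.67 m/s; vₓ = 57.80 m/s.
Angle below horizontal: arctan(|v_y|/vₓ) = arctan(54.67/57.80) = 43.41°.

43.41°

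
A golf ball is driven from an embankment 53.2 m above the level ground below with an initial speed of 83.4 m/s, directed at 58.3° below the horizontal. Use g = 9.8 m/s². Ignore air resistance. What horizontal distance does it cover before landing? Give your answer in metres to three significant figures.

vₓ = 83.40 cos 58.3° = 43.82 m/s; v_y0 = −70.96 m/s (downward).
Vertical motion (up positive, ground at y = 0): 4.900 t² − (−70.96) t − 53.2 = 0, so t = (−70.96 + √(70.96² + 2·9.80·53.2)) / 9.80 = (−70.96 + 77.96) / 9.80 = 0.7145 s.
Horizontal distance: R = vₓ t = 43.82 × 0.7145 = 31.31 m.

31.3 m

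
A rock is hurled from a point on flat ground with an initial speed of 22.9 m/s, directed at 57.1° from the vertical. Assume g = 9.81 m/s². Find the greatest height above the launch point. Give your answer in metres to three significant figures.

vₓ = 22.90 sin 57.1° = 19.23 m/s; v_y0 = 22.90 cos 57.1° = 12.44 m/s.
Peak height H = v_y0² / (2g) = 154.72 / 19.62 = 7.886 m.

7.89 m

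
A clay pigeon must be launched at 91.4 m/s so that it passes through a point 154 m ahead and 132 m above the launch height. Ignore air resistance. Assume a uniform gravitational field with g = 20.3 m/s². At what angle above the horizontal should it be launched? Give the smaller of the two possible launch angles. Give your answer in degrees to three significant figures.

Trajectory: y = x tanθ − g x² (1 + tan²θ)/(2v₀²). With x = 154, y = 132, v₀ = 91.4, g = 20.3:
28.81 tan²θ − 154 tanθ + (160.8) = 0.
tanθ = [154 ± √(154² − 4 × 28.81 × (160.8))] / (2 × 28.81) = (154 ± 71.98) / 57.63, giving tanθ = 1.423 or 3.921.
θ = 54.91° or 75.69°; the smaller is 54.91°.

54.9°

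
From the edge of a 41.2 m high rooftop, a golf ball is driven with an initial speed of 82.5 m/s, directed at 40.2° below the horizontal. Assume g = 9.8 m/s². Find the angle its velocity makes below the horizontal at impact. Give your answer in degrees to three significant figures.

Components: vₓ = 82.50 cos 40.2° = 63.01 m/s, v_y0 = −53.25 m/s (downward).
With up positive and y = 0 at the ground: y(t) = 41.2 + (−53.25) t − 4.900 t². Setting y = 0 and taking the positive root: t = [−53.25 + √(53.25² + 2·9.80·41.2)] / 9.80 = (−53.25 + 60.36) / 9.80 = 0.7253 s.
At impact: v_y = v_y0 − g t = −60.36 m/s; vₓ = 63.01 m/s.
Angle below horizontal: arctan(|v_y|/vₓ) = arctan(60.36/63.01) = 43.77°.

43.8°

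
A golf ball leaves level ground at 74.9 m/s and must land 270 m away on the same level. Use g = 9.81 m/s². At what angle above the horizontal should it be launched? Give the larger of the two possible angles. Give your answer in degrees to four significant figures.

75.91°

From R = (v₀²/g) sin 2θ: sin 2θ = 9.81 × 270 / 5610.0 = 0.4721.
2θ = 28.17° or 180° − 28.17° = 151.8°, so θ = 14.09° or 75.91°.
The larger angle is 75.91°.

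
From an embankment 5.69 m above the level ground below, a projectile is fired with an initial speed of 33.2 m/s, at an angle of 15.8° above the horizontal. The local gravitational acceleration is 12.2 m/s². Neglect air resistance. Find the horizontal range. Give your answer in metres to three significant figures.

vₓ = 33.20 cos 15.8° = 31.95 m/s; v_y0 = 33.20 sin 15.8° = 9.040 m/s.
With up positive and y = 0 at the ground: y(t) = 5.69 + (9.040) t − 6.100 t². Setting y = 0 and taking the positive root: t = [9.040 + √(9.040² + 2·12.2·5.69)] / 12.2 = (9.040 + 14.85) / 12.2 = 1.958 s.
Horizontal distance: R = vₓ t = 31.95 × 1.958 = 62.56 m.

62.6 m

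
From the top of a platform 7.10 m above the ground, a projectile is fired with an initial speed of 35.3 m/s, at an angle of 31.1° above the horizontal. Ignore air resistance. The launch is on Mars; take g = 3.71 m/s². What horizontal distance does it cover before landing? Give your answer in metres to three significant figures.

308 m

vₓ = 35.30 cos 31.1° = 30.23 m/s; v_y0 = 35.30 sin 31.1° = 18.23 m/s.
With up positive and y = 0 at the ground: y(t) = 7.10 + (18.23) t − 1.855 t². Setting y = 0 and taking the positive root: t = [18.23 + √(18.23² + 2·3.71·7.10)] / 3.71 = (18.23 + 19.63) / 3.71 = 10.20 s.
Horizontal distance: R = vₓ t = 30.23 × 10.20 = 308.4 m.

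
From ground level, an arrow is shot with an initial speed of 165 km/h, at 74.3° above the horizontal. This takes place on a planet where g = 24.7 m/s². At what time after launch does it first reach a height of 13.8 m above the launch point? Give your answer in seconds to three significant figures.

Convert: 165 km/h = 165/3.6 = 45.83 m/s.
Resolve: vₓ = 45.83 cos 74.3° = 12.40 m/s and v_y0 = 45.83 sin 74.3° = 44.12 m/s.
Require v_y0 t − ½ g t² = 13.8, i.e. 12.35 t² − 44.12 t + 13.8 = 0.
Quadratic formula: t = (44.12 ± √1265.2) / 24.7 = (44.12 ± 35.57) / 24.7 → t = 0.3463 s or 3.226 s.
The first (ascending) time is 0.3463 s.

0.346 s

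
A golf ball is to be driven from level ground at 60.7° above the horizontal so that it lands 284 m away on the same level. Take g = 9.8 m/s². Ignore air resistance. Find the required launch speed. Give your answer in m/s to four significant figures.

Level-ground range: R = v₀² sin(2θ)/g, so v₀ = √(gR / sin 2θ).
v₀ = √(9.80 × 284 / sin 121.4°) = √(2783 / 0.8536) = √3260.7 = 57.10 m/s.

57.10 m/s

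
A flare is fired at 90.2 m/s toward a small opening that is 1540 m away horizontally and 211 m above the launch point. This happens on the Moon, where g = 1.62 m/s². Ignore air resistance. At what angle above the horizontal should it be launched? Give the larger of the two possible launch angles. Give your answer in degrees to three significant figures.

Trajectory: y = x tanθ − g x² (1 + tan²θ)/(2v₀²). With x = 1540, y = 211, v₀ = 90.2, g = 1.62:
236.1 tan²θ − 1540 tanθ + (447.1) = 0.
tanθ = [1540 ± √(1540² − 4 × 236.1 × (447.1))] / (2 × 236.1) = (1540 ± 1396) / 472.2, giving tanθ = 0.3046 or 6.218.
θ = 16.94° or 80.86°; the larger is 80.86°.

80.9°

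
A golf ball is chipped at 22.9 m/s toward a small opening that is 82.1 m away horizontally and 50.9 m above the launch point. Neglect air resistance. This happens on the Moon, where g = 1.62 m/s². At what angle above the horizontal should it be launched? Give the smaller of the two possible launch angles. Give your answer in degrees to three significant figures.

39.9°

Trajectory: y = x tanθ − g x² (1 + tan²θ)/(2v₀²). With x = 82.1, y = 50.9, v₀ = 22.9, g = 1.62:
10.41 tan²θ − 82.1 tanθ + (61.31) = 0.
tanθ = [82.1 ± √(82.1² − 4 × 10.41 × (61.31))] / (2 × 10.41) = (82.1 ± 64.71) / 20.82, giving tanθ = 0.8353 or 7.050.
θ = 39.87° or 81.93°; the smaller is 39.87°.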